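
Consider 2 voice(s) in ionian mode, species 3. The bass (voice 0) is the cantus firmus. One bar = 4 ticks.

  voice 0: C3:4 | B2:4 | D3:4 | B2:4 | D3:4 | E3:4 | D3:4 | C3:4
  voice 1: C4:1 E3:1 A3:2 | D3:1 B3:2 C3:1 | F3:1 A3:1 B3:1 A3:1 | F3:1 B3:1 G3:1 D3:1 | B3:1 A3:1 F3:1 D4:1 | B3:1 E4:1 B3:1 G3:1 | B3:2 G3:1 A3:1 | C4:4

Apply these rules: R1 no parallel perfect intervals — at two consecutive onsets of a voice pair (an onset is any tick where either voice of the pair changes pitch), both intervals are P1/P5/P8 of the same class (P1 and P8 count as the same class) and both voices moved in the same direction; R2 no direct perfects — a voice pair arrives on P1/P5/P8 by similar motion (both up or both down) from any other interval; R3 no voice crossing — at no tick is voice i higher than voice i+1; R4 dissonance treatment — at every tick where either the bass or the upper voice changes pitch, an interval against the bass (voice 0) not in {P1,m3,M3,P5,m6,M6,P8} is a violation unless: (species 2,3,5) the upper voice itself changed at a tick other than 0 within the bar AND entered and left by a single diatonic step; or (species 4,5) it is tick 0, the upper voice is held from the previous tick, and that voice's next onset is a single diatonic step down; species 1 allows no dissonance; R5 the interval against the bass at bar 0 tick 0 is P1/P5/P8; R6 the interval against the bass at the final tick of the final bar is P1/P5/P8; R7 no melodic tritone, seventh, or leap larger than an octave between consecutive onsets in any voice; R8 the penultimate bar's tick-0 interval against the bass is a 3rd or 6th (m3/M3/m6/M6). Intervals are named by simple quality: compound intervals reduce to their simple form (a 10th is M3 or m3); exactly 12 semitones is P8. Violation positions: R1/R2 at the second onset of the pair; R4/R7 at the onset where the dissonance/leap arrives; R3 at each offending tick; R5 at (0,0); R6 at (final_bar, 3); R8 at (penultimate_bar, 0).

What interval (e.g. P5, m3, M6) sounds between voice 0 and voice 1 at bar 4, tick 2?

m3

voice 0=D3 voice 1=F3 -> m3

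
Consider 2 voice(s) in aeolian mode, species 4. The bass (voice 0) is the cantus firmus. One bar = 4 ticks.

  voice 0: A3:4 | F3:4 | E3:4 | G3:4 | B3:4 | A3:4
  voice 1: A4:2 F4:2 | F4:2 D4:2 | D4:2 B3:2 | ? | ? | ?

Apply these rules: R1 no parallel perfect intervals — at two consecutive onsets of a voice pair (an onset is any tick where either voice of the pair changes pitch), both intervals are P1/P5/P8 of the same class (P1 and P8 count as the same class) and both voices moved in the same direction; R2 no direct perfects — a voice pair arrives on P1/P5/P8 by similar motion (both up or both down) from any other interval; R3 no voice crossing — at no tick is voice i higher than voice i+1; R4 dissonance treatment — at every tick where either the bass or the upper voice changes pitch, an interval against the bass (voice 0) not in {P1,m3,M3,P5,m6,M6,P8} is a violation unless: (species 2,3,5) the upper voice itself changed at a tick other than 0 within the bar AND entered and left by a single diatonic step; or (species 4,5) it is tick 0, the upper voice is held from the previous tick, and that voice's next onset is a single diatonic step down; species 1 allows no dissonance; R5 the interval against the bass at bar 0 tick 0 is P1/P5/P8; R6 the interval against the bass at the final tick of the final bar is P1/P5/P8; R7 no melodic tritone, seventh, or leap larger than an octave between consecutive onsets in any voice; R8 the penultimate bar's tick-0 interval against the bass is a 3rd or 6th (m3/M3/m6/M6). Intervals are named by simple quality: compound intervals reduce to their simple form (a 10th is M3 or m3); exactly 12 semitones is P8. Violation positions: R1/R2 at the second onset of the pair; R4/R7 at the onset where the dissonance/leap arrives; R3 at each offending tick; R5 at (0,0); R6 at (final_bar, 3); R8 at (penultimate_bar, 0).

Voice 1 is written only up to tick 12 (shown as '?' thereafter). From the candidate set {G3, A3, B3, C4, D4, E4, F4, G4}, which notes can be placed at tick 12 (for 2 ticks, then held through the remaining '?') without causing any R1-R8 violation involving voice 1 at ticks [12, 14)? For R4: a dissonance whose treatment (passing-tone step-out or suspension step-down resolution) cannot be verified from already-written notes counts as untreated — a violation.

G3: legal
A3: violates R4
B3: legal
C4: violates R4
D4: violates R1
E4: legal
F4: violates R4,R7
G4: violates R2

{B3, E4, G3}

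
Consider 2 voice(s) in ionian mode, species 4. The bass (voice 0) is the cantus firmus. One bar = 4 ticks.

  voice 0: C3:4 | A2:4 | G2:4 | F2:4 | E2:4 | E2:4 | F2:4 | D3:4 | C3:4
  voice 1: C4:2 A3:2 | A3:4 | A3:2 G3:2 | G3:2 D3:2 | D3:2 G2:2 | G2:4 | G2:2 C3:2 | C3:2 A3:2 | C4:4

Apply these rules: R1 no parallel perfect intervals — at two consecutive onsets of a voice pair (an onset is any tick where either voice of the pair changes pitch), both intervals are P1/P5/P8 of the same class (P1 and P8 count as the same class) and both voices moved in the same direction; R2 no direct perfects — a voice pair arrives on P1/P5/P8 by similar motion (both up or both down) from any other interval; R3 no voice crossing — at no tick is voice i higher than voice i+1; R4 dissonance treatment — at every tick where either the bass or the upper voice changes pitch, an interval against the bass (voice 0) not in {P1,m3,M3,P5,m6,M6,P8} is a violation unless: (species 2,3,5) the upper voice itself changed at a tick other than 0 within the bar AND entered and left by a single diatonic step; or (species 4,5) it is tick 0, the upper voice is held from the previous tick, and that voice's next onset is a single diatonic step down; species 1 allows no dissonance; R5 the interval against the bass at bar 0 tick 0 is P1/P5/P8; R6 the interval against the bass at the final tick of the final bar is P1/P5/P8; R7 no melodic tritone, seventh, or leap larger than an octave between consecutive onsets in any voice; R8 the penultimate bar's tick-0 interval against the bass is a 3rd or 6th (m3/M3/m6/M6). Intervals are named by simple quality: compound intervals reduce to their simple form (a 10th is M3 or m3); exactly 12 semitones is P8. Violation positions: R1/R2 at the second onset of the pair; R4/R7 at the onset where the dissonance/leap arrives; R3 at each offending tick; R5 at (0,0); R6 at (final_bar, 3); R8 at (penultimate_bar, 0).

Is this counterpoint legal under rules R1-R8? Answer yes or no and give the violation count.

bar 0: v0=C3 v1=C4 (P8)
bar 1: v0=A2 v1=A3 (P8)
bar 2: v0=G2 v1=A3 (M2)
bar 3: v0=F2 v1=G3 (M2)
bar 4: v0=E2 v1=D3 (m7)
bar 5: v0=E2 v1=G2 (m3)
bar 6: v0=F2 v1=G2 (M2)
bar 7: v0=D3 v1=C3 (M2)
bar 8: v0=C3 v1=C4 (P8)
  R4 @ bar3.0: F2/G3 M2 untreated
  R4 @ bar4.0: E2/D3 m7 untreated
  R4 @ bar6.0: F2/G2 M2 untreated
  R3 @ bar7.0: D3 above C3
  R4 @ bar7.0: D3/C3 M2 untreated
  R8 @ bar7.0: penult M2 not 3rd/6th
  R3 @ bar7.1: D3 above C3

No (7 violations)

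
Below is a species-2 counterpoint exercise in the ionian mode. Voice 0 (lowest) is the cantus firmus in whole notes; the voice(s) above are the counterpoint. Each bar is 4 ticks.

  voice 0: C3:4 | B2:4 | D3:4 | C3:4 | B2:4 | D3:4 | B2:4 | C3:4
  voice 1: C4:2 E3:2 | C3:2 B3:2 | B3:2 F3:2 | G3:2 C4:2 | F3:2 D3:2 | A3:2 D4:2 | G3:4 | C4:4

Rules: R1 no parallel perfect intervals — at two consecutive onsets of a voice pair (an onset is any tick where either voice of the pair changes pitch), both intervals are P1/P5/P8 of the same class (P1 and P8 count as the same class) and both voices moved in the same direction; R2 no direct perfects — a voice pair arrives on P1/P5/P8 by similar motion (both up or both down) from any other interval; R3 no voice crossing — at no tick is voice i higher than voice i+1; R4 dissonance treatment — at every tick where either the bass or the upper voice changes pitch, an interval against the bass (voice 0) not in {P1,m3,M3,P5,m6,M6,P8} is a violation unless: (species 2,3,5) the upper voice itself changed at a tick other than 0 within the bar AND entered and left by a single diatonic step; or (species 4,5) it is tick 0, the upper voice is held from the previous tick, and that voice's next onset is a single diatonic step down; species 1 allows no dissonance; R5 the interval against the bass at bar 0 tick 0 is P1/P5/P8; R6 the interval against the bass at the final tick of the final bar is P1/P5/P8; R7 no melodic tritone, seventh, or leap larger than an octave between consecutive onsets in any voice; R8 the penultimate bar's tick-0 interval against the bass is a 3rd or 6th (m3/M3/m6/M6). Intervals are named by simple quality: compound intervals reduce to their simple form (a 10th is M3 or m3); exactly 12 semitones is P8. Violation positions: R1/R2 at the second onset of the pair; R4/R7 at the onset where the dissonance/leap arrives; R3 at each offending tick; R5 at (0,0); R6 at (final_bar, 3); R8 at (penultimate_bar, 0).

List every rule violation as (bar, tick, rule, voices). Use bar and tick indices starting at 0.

(1, 0, R4, (0, 1))
(1, 2, R7, (1,))
(2, 2, R7, (1,))
(4, 0, R4, (0, 1))
(5, 0, R2, (0, 1))
(7, 0, R2, (0, 1))

bar 0: v0=C3 v1=C4 downbeat P8
bar 1: v0=B2 v1=C3 downbeat m2
bar 2: v0=D3 v1=B3 downbeat M6
bar 3: v0=C3 v1=G3 downbeat P5
bar 4: v0=B2 v1=F3 downbeat TT
bar 5: v0=D3 v1=A3 downbeat P5
bar 6: v0=B2 v1=G3 downbeat m6
bar 7: v0=C3 v1=C4 downbeat P8
  -> R4 @ bar 1 tick 0 v(0, 1): B2/C3 m2 untreated
  -> R7 @ bar 1 tick 2 v(1,): C3->B3 leap 11st
  -> R7 @ bar 2 tick 2 v(1,): B3->F3 leap 6st
  -> R4 @ bar 4 tick 0 v(0, 1): B2/F3 TT untreated
  -> R2 @ bar 5 tick 0 v(0, 1): B2/D3 m3 -> D3/A3 P5 similar
  -> R2 @ bar 7 tick 0 v(0, 1): B2/G3 m6 -> C3/C4 P8 similar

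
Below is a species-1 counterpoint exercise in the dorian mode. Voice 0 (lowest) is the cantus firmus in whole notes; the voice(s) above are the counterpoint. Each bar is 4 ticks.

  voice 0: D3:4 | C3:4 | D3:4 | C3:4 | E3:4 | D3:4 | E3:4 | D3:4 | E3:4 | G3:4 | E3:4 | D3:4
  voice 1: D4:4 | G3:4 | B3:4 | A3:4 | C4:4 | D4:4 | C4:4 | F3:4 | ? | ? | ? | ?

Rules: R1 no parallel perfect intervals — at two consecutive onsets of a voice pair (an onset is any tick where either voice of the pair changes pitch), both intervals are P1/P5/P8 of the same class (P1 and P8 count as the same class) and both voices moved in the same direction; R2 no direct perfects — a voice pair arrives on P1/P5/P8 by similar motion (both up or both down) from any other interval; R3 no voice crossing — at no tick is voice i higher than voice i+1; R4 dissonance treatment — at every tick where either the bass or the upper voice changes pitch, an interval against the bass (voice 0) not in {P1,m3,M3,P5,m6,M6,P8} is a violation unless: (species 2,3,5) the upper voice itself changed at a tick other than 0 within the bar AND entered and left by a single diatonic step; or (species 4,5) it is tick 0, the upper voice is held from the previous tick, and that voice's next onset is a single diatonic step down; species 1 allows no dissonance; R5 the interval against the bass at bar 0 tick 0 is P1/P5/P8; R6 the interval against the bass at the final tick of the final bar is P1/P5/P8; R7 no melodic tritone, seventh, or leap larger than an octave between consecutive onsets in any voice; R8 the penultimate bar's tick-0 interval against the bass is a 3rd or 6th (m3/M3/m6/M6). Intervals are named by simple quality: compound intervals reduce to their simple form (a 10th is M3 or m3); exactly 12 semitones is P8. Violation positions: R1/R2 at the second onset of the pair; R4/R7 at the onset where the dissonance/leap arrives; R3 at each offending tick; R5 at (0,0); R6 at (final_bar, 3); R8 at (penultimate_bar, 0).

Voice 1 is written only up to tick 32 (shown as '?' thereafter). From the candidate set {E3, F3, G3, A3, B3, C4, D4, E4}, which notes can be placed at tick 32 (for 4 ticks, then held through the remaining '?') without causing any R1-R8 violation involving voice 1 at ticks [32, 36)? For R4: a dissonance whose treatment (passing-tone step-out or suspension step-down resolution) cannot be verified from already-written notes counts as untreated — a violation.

E3: legal
F3: violates R4
G3: legal
A3: violates R4
B3: violates R2,R7
C4: legal
D4: violates R4
E4: violates R2,R7

{C4, E3, G3}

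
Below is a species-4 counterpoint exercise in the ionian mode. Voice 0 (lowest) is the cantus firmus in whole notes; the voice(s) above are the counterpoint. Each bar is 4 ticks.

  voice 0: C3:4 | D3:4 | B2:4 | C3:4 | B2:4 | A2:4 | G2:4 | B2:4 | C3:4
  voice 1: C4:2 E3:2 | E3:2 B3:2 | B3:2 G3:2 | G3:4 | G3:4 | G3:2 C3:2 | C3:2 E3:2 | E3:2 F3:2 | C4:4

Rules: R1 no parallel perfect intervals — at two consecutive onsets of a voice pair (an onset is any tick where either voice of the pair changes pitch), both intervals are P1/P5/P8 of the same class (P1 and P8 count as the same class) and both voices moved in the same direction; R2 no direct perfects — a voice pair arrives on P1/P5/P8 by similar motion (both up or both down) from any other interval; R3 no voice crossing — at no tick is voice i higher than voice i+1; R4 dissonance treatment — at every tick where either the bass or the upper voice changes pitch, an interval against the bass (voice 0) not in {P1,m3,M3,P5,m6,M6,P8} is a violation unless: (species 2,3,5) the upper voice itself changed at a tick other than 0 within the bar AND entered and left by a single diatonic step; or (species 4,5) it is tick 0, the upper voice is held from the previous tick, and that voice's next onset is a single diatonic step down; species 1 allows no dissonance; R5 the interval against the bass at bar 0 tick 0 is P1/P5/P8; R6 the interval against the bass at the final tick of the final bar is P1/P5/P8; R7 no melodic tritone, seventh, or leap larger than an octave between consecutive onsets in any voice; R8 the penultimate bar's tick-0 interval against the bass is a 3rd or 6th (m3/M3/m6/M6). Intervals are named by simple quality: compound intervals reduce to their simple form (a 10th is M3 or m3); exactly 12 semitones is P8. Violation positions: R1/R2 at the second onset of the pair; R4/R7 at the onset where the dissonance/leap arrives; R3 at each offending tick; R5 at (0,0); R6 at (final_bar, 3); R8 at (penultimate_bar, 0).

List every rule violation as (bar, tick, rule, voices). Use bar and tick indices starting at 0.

bar 0: v0=C3 v1=C4 downbeat P8
bar 1: v0=D3 v1=E3 downbeat M2
bar 2: v0=B2 v1=B3 downbeat P8
bar 3: v0=C3 v1=G3 downbeat P5
bar 4: v0=B2 v1=G3 downbeat m6
bar 5: v0=A2 v1=G3 downbeat m7
bar 6: v0=G2 v1=C3 downbeat P4
bar 7: v0=B2 v1=E3 downbeat P4
bar 8: v0=C3 v1=C4 downbeat P8
  -> R4 @ bar 1 tick 0 v(0, 1): D3/E3 M2 untreated
  -> R4 @ bar 5 tick 0 v(0, 1): A2/G3 m7 untreated
  -> R4 @ bar 6 tick 0 v(0, 1): G2/C3 P4 untreated
  -> R4 @ bar 7 tick 0 v(0, 1): B2/E3 P4 untreated
  -> R8 @ bar 7 tick 0 v(0, 1): penult P4 not 3rd/6th
  -> R4 @ bar 7 tick 2 v(0, 1): B2/F3 TT untreated
  -> R2 @ bar 8 tick 0 v(0, 1): B2/F3 TT -> C3/C4 P8 similar

(1, 0, R4, (0, 1))
(5, 0, R4, (0, 1))
(6, 0, R4, (0, 1))
(7, 0, R4, (0, 1))
(7, 0, R8, (0, 1))
(7, 2, R4, (0, 1))
(8, 0, R2, (0, 1))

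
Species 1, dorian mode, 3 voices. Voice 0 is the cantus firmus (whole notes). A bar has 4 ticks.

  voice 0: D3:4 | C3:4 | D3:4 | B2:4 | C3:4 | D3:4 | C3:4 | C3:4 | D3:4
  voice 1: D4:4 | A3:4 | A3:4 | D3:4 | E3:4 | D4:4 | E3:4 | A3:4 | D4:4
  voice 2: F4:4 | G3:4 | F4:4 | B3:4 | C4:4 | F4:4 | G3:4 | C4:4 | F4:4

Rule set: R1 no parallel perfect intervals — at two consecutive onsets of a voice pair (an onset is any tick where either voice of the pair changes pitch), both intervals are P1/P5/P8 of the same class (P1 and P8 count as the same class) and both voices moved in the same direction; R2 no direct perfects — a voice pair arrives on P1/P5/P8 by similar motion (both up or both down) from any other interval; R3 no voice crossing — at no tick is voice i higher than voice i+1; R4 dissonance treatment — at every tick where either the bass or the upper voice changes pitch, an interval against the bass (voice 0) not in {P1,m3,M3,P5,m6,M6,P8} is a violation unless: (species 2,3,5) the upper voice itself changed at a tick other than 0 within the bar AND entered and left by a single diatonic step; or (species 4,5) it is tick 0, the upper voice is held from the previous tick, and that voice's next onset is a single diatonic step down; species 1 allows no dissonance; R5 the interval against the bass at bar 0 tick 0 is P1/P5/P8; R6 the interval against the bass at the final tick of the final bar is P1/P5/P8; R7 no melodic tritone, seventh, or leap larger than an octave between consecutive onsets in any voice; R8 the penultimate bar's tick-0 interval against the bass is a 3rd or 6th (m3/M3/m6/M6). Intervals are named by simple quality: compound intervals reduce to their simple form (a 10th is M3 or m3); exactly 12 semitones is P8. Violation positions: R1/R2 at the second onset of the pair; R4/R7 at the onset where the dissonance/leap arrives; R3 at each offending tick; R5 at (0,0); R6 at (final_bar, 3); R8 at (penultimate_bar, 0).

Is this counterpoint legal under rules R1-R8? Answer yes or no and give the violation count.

No (19 violations)

bar 0: v0=D3 v1=D4 v2=F4 (m3)
bar 1: v0=C3 v1=A3 v2=G3 (P5)
bar 2: v0=D3 v1=A3 v2=F4 (m3)
bar 3: v0=B2 v1=D3 v2=B3 (P8)
bar 4: v0=C3 v1=E3 v2=C4 (P8)
bar 5: v0=D3 v1=D4 v2=F4 (m3)
bar 6: v0=C3 v1=E3 v2=G3 (P5)
bar 7: v0=C3 v1=A3 v2=C4 (P8)
bar 8: v0=D3 v1=D4 v2=F4 (m3)
  R5 @ bar0.0: opens on m3
  R2 @ bar1.0: D3/F4 m3 -> C3/G3 P5 similar
  R3 @ bar1.0: A3 above G3
  R7 @ bar1.0: F4->G3 leap 10st
  R3 @ bar1.1: A3 above G3
  R3 @ bar1.2: A3 above G3
  R3 @ bar1.3: A3 above G3
  R7 @ bar2.0: G3->F4 leap 10st
  R2 @ bar3.0: D3/F4 m3 -> B2/B3 P8 similar
  R7 @ bar3.0: F4->B3 leap 6st
  R1 @ bar4.0: B2/B3 P8 -> C3/C4 P8 similar
  R2 @ bar5.0: C3/E3 M3 -> D3/D4 P8 similar
  R7 @ bar5.0: E3->D4 leap 10st
  R2 @ bar6.0: D3/F4 m3 -> C3/G3 P5 similar
  R7 @ bar6.0: D4->E3 leap 10st
  R7 @ bar6.0: F4->G3 leap 10st
  R8 @ bar7.0: penult P8 not 3rd/6th
  R2 @ bar8.0: C3/A3 M6 -> D3/D4 P8 similar
  R6 @ bar8.3: closes on m3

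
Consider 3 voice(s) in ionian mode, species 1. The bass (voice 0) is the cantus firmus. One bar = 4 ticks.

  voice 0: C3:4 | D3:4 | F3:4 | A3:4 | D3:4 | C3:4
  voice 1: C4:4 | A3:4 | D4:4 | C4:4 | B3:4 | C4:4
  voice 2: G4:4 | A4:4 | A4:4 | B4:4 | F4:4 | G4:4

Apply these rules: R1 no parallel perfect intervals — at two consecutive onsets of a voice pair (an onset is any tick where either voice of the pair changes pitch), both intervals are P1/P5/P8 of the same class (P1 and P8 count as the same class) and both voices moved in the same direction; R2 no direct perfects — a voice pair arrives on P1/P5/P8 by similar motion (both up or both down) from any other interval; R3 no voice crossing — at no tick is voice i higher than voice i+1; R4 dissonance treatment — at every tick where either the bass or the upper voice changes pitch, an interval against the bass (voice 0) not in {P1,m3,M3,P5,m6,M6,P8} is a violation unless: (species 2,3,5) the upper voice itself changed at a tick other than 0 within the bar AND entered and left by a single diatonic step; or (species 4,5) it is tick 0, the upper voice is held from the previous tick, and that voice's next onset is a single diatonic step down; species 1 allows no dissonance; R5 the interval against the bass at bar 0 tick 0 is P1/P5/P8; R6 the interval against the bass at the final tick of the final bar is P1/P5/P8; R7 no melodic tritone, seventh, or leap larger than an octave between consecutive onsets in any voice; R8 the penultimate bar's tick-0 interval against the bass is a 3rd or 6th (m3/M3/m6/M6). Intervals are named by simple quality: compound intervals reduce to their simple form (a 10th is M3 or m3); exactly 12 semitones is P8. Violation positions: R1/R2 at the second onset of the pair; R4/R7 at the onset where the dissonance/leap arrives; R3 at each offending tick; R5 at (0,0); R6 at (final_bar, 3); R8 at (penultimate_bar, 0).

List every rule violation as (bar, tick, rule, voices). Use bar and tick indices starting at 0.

bar 0: v0=C3 v1=C4 v2=G4 downbeat P5
bar 1: v0=D3 v1=A3 v2=A4 downbeat P5
bar 2: v0=F3 v1=D4 v2=A4 downbeat M3
bar 3: v0=A3 v1=C4 v2=B4 downbeat M2
bar 4: v0=D3 v1=B3 v2=F4 downbeat m3
bar 5: v0=C3 v1=C4 v2=G4 downbeat P5
  -> R1 @ bar 1 tick 0 v(0, 2): C3/G4 P5 -> D3/A4 P5 similar
  -> R4 @ bar 3 tick 0 v(0, 2): A3/B4 M2 untreated
  -> R7 @ bar 4 tick 0 v(2,): B4->F4 leap 6st
  -> R2 @ bar 5 tick 0 v(1, 2): B3/F4 TT -> C4/G4 P5 similar

(1, 0, R1, (0, 2))
(3, 0, R4, (0, 2))
(4, 0, R7, (2,))
(5, 0, R2, (1, 2))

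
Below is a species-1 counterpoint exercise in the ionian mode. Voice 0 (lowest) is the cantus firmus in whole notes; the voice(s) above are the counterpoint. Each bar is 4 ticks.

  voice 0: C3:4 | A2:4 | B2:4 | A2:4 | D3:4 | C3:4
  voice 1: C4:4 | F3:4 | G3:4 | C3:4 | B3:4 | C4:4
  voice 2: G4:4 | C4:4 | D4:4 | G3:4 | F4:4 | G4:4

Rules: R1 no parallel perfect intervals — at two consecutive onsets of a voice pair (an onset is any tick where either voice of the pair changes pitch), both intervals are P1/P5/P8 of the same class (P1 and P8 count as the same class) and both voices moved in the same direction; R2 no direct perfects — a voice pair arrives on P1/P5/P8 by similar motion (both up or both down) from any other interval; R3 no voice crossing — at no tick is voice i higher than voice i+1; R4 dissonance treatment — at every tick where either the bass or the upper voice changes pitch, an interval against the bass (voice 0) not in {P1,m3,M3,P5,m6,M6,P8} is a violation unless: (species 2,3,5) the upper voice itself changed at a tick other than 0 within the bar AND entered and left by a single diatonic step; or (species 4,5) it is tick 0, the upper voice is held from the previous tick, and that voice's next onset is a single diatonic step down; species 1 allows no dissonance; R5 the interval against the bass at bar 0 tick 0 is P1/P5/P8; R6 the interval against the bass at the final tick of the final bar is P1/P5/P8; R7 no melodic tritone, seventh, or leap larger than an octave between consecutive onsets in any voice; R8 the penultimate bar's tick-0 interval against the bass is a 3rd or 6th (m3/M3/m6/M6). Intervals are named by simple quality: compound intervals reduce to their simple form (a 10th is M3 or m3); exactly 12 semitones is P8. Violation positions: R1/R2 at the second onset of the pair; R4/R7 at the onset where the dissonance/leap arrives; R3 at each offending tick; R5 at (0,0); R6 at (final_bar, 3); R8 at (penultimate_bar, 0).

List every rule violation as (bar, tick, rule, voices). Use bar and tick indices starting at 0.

(1, 0, R1, (1, 2))
(2, 0, R1, (1, 2))
(3, 0, R1, (1, 2))
(3, 0, R4, (0, 2))
(4, 0, R7, (1,))
(4, 0, R7, (2,))
(5, 0, R2, (1, 2))

bar 0: v0=C3 v1=C4 v2=G4 downbeat P5
bar 1: v0=A2 v1=F3 v2=C4 downbeat m3
bar 2: v0=B2 v1=G3 v2=D4 downbeat m3
bar 3: v0=A2 v1=C3 v2=G3 downbeat m7
bar 4: v0=D3 v1=B3 v2=F4 downbeat m3
bar 5: v0=C3 v1=C4 v2=G4 downbeat P5
  -> R1 @ bar 1 tick 0 v(1, 2): C4/G4 P5 -> F3/C4 P5 similar
  -> R1 @ bar 2 tick 0 v(1, 2): F3/C4 P5 -> G3/D4 P5 similar
  -> R1 @ bar 3 tick 0 v(1, 2): G3/D4 P5 -> C3/G3 P5 similar
  -> R4 @ bar 3 tick 0 v(0, 2): A2/G3 m7 untreated
  -> R7 @ bar 4 tick 0 v(1,): C3->B3 leap 11st
  -> R7 @ bar 4 tick 0 v(2,): G3->F4 leap 10st
  -> R2 @ bar 5 tick 0 v(1, 2): B3/F4 TT -> C4/G4 P5 similar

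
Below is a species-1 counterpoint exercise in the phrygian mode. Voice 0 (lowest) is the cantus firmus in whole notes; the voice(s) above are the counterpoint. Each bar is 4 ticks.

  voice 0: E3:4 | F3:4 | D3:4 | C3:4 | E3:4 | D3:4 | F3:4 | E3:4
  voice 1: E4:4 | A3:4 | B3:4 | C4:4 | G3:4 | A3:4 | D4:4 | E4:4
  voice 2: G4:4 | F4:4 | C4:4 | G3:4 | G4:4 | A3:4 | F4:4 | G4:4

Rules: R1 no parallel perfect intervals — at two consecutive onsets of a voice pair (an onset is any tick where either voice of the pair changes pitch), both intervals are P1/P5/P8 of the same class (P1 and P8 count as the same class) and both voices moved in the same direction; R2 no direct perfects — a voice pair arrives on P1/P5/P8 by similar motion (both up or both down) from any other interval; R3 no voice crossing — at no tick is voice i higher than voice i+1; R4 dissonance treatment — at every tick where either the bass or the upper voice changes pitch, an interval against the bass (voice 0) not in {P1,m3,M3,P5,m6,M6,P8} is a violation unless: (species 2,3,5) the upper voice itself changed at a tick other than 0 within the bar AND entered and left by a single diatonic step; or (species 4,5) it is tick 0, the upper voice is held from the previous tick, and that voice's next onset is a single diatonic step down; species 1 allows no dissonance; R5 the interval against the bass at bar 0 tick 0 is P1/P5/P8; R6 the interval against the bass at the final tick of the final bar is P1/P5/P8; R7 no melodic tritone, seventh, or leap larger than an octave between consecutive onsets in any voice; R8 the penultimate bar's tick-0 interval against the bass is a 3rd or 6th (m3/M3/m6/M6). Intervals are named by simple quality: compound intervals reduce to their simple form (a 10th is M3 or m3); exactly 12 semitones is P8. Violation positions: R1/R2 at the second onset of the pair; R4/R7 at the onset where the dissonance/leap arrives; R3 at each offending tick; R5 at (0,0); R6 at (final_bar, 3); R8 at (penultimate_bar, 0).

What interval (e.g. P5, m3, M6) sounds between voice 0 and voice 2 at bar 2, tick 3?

m7

voice 0=D3 voice 2=C4 -> m7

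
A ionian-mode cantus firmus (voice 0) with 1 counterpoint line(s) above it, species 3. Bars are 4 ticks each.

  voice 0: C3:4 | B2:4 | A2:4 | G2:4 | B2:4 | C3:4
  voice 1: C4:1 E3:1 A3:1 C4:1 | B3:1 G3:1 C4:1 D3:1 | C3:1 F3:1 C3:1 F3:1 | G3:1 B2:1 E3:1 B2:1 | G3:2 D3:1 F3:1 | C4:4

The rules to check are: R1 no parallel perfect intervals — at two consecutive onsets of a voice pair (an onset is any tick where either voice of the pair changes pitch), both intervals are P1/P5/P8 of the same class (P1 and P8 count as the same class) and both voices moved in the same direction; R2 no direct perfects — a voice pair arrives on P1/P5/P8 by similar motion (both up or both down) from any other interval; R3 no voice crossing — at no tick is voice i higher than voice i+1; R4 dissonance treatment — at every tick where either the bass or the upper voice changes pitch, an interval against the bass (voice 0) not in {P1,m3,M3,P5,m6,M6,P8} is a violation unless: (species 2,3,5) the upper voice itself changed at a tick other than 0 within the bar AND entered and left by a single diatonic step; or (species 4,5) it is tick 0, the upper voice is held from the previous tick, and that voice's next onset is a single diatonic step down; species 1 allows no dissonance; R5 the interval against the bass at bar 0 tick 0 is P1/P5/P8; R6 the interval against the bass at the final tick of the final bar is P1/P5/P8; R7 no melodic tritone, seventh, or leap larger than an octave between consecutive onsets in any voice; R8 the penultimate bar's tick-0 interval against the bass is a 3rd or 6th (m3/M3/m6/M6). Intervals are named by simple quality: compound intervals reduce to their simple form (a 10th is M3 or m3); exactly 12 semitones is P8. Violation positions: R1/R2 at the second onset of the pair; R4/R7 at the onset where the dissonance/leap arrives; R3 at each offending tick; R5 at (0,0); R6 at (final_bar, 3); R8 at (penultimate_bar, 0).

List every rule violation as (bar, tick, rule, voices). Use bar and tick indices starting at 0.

bar 0: v0=C3 v1=C4 downbeat P8
bar 1: v0=B2 v1=B3 downbeat P8
bar 2: v0=A2 v1=C3 downbeat m3
bar 3: v0=G2 v1=G3 downbeat P8
bar 4: v0=B2 v1=G3 downbeat m6
bar 5: v0=C3 v1=C4 downbeat P8
  -> R1 @ bar 1 tick 0 v(0, 1): C3/C4 P8 -> B2/B3 P8 similar
  -> R4 @ bar 1 tick 2 v(0, 1): B2/C4 m2 untreated
  -> R7 @ bar 1 tick 3 v(1,): C4->D3 leap 10st
  -> R4 @ bar 4 tick 3 v(0, 1): B2/F3 TT untreated
  -> R2 @ bar 5 tick 0 v(0, 1): B2/F3 TT -> C3/C4 P8 similar

(1, 0, R1, (0, 1))
(1, 2, R4, (0, 1))
(1, 3, R7, (1,))
(4, 3, R4, (0, 1))
(5, 0, R2, (0, 1))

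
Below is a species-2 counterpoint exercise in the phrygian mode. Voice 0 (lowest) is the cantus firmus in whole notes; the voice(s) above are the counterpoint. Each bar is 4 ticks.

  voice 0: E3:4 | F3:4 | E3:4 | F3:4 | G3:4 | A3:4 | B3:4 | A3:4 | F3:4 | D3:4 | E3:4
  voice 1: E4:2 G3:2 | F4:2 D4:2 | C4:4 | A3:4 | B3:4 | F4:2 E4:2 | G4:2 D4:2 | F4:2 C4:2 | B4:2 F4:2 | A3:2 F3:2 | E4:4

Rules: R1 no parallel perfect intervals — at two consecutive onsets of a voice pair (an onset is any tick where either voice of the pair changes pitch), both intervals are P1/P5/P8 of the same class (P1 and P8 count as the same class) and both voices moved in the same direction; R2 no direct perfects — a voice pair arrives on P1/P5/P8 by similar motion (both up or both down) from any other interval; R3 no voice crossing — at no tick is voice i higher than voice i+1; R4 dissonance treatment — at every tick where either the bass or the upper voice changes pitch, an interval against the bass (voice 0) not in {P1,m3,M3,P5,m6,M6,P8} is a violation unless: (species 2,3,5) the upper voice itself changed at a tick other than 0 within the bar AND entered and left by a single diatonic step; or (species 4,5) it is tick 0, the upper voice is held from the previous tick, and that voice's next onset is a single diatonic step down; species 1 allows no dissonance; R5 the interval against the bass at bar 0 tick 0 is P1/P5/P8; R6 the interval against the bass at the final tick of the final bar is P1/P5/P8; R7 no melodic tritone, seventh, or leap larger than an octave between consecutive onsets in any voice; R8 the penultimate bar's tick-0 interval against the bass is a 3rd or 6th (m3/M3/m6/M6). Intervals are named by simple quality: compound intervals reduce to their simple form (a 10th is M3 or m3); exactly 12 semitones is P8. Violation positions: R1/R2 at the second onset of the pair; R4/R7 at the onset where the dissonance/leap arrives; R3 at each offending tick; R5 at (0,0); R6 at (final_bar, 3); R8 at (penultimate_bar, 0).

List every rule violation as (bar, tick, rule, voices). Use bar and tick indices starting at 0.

bar 0: v0=E3 v1=E4 downbeat P8
bar 1: v0=F3 v1=F4 downbeat P8
bar 2: v0=E3 v1=C4 downbeat m6
bar 3: v0=F3 v1=A3 downbeat M3
bar 4: v0=G3 v1=B3 downbeat M3
bar 5: v0=A3 v1=F4 downbeat m6
bar 6: v0=B3 v1=G4 downbeat m6
bar 7: v0=A3 v1=F4 downbeat m6
bar 8: v0=F3 v1=B4 downbeat TT
bar 9: v0=D3 v1=A3 downbeat P5
bar 10: v0=E3 v1=E4 downbeat P8
  -> R2 @ bar 1 tick 0 v(0, 1): E3/G3 m3 -> F3/F4 P8 similar
  -> R7 @ bar 1 tick 0 v(1,): G3->F4 leap 10st
  -> R7 @ bar 5 tick 0 v(1,): B3->F4 leap 6st
  -> R4 @ bar 8 tick 0 v(0, 1): F3/B4 TT untreated
  -> R7 @ bar 8 tick 0 v(1,): C4->B4 leap 11st
  -> R7 @ bar 8 tick 2 v(1,): B4->F4 leap 6st
  -> R2 @ bar 9 tick 0 v(0, 1): F3/F4 P8 -> D3/A3 P5 similar
  -> R8 @ bar 9 tick 0 v(0, 1): penult P5 not 3rd/6th
  -> R2 @ bar 10 tick 0 v(0, 1): D3/F3 m3 -> E3/E4 P8 similar
  -> R7 @ bar 10 tick 0 v(1,): F3->E4 leap 11st

(1, 0, R2, (0, 1))
(1, 0, R7, (1,))
(5, 0, R7, (1,))
(8, 0, R4, (0, 1))
(8, 0, R7, (1,))
(8, 2, R7, (1,))
(9, 0, R2, (0, 1))
(9, 0, R8, (0, 1))
(10, 0, R2, (0, 1))
(10, 0, R7, (1,))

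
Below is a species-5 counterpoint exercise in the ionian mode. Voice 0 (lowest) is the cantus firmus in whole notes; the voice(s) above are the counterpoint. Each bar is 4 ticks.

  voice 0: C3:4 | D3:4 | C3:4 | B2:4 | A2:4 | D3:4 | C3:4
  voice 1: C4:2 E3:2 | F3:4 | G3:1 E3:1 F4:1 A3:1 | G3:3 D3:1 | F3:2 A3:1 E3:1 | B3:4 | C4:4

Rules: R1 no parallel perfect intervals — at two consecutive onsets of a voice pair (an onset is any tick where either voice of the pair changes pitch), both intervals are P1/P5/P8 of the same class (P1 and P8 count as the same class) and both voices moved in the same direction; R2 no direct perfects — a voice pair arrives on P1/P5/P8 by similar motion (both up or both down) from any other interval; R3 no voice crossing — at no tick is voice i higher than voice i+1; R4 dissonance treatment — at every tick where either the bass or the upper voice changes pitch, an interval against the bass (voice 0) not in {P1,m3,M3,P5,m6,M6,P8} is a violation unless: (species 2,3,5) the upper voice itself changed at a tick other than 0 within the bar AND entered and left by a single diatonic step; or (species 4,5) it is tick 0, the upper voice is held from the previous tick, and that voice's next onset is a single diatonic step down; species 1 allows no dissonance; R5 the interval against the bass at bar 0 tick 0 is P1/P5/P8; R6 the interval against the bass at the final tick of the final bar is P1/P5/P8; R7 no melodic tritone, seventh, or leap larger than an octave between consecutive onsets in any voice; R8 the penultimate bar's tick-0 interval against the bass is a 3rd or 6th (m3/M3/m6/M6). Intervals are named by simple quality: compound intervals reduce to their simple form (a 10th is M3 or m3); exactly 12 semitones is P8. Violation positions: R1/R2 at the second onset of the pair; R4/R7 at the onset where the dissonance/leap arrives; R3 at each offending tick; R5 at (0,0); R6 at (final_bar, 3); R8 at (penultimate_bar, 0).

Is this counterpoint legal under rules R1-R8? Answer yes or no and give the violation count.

No (2 violations)

bar 0: v0=C3 v1=C4 (P8)
bar 1: v0=D3 v1=F3 (m3)
bar 2: v0=C3 v1=G3 (P5)
bar 3: v0=B2 v1=G3 (m6)
bar 4: v0=A2 v1=F3 (m6)
bar 5: v0=D3 v1=B3 (M6)
bar 6: v0=C3 v1=C4 (P8)
  R4 @ bar2.2: C3/F4 P4 untreated
  R7 @ bar2.2: E3->F4 leap 13st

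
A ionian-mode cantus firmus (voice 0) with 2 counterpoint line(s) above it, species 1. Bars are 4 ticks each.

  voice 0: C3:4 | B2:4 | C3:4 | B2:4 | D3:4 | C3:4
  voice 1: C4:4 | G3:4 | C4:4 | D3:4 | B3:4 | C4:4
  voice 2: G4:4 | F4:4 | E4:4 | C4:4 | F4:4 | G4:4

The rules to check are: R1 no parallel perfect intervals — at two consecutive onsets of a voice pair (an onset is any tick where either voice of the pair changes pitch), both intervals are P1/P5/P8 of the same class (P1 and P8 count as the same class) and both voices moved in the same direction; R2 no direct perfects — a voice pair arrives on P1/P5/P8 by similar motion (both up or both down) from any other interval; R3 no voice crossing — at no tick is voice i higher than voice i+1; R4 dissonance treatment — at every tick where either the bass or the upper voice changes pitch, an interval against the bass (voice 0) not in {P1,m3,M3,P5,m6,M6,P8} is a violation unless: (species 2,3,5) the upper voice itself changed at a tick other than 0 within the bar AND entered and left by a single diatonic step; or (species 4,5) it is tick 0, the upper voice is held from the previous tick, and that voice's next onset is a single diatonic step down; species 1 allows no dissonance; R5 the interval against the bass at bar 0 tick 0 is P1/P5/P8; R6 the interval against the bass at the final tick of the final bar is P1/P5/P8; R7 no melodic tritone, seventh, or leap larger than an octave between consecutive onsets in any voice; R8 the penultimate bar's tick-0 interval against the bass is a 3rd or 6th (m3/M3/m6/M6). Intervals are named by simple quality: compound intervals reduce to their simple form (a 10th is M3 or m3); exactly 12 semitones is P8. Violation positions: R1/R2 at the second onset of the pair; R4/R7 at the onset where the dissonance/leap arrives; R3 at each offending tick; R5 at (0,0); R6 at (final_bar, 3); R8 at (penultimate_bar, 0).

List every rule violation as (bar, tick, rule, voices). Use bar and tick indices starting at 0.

bar 0: v0=C3 v1=C4 v2=G4 downbeat P5
bar 1: v0=B2 v1=G3 v2=F4 downbeat TT
bar 2: v0=C3 v1=C4 v2=E4 downbeat M3
bar 3: v0=B2 v1=D3 v2=C4 downbeat m2
bar 4: v0=D3 v1=B3 v2=F4 downbeat m3
bar 5: v0=C3 v1=C4 v2=G4 downbeat P5
  -> R4 @ bar 1 tick 0 v(0, 2): B2/F4 TT untreated
  -> R2 @ bar 2 tick 0 v(0, 1): B2/G3 m6 -> C3/C4 P8 similar
  -> R4 @ bar 3 tick 0 v(0, 2): B2/C4 m2 untreated
  -> R7 @ bar 3 tick 0 v(1,): C4->D3 leap 10st
  -> R2 @ bar 5 tick 0 v(1, 2): B3/F4 TT -> C4/G4 P5 similar

(1, 0, R4, (0, 2))
(2, 0, R2, (0, 1))
(3, 0, R4, (0, 2))
(3, 0, R7, (1,))
(5, 0, R2, (1, 2))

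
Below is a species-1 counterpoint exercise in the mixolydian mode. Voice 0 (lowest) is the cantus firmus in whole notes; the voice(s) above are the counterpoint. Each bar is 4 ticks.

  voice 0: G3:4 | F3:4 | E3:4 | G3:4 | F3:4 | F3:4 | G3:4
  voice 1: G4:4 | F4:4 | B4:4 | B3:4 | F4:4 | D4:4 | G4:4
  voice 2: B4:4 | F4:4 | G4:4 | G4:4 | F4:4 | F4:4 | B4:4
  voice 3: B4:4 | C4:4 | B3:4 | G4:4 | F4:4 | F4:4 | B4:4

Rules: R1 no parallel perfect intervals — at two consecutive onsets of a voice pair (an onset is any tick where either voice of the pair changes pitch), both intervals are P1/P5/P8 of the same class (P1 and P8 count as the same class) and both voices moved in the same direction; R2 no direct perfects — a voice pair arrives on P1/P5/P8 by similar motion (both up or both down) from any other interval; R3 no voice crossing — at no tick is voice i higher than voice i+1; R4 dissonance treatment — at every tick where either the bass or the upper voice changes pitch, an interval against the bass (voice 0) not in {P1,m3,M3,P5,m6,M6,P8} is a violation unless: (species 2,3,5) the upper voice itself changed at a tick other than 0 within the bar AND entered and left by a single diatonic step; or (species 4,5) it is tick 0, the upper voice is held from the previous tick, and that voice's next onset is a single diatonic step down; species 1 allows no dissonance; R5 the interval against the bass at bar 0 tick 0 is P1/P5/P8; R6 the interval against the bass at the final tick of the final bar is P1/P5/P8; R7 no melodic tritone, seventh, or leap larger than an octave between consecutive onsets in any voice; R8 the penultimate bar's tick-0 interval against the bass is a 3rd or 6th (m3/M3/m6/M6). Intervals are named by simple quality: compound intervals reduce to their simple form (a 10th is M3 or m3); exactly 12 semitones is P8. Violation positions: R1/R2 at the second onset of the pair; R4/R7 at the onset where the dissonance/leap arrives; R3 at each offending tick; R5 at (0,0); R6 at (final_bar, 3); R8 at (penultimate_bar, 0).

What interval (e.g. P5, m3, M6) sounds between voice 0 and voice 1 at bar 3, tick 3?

voice 0=G3 voice 1=B3 -> M3

M3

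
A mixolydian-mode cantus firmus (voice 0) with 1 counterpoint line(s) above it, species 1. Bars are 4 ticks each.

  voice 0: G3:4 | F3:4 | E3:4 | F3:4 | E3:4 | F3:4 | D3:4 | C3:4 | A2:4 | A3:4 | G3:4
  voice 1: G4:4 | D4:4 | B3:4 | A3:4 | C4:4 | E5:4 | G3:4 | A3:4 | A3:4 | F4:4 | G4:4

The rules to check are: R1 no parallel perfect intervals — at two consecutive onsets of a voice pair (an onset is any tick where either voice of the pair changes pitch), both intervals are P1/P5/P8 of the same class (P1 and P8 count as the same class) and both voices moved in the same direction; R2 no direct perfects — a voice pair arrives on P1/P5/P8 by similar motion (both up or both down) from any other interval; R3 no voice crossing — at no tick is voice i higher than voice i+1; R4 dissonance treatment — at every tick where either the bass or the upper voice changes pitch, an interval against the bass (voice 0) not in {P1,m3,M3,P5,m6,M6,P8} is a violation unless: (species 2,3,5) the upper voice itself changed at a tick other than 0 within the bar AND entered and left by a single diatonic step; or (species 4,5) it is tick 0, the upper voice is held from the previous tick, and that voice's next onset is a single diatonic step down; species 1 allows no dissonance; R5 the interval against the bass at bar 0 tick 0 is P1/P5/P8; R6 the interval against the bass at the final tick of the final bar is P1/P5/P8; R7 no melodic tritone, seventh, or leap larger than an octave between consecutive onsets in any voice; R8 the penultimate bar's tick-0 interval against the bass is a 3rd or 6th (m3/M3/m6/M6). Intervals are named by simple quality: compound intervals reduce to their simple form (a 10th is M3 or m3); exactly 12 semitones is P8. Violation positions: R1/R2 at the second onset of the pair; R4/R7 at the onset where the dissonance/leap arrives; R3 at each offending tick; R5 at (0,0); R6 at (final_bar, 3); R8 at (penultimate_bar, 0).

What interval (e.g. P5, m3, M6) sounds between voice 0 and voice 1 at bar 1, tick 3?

voice 0=F3 voice 1=D4 -> M6

M6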